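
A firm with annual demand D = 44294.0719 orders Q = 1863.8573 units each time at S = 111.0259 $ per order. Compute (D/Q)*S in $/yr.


Number of orders = D/Q = 23.7647
Cost = 23.7647 * 111.0259 = 2638.5009

2638.5009 $/yr


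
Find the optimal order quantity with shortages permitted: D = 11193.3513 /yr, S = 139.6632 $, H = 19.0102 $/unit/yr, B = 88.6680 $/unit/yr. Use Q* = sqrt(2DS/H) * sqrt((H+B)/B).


sqrt(2DS/H) = 405.5484
sqrt((H+B)/B) = 1.1020
Q* = 405.5484 * 1.1020 = 446.9132

446.9132 units


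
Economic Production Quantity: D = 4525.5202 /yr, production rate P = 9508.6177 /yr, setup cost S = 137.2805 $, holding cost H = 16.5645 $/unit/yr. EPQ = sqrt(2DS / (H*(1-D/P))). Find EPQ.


1 - D/P = 1 - 0.4759 = 0.5241
H*(1-D/P) = 8.6808
2DS = 1242531.3516
EPQ = sqrt(143135.3902) = 378.3324

378.3324 units


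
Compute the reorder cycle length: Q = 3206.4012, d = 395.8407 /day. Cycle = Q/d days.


Cycle = 3206.4012 / 395.8407 = 8.1002

8.1002 days


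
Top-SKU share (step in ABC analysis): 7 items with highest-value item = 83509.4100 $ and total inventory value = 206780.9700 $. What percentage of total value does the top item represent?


Top item = 83509.4100
Total = 206780.9700
Percentage = 83509.4100 / 206780.9700 * 100 = 40.3854

40.3854%


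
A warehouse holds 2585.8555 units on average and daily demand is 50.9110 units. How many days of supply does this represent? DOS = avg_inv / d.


DOS = 2585.8555 / 50.9110 = 50.7917

50.7917 days


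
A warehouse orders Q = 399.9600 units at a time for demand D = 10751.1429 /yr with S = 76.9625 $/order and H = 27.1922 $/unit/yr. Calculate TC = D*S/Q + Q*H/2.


Ordering cost = D*S/Q = 2068.7940
Holding cost = Q*H/2 = 5437.8962
TC = 2068.7940 + 5437.8962 = 7506.6901

7506.6901 $/yr


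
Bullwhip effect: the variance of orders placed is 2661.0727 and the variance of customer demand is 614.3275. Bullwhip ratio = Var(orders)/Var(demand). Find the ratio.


BW = 2661.0727 / 614.3275 = 4.3317

4.3317


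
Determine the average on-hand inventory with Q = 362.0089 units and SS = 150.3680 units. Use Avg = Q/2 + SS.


Q/2 = 181.0044
Avg = 181.0044 + 150.3680 = 331.3724

331.3724 units


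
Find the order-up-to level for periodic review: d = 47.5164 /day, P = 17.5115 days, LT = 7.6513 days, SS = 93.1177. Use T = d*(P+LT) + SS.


P + LT = 25.1628
d*(P+LT) = 47.5164 * 25.1628 = 1195.6457
T = 1195.6457 + 93.1177 = 1288.7634

1288.7634 units


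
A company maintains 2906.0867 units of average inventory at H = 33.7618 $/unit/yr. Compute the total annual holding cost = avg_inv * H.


Cost = 2906.0867 * 33.7618 = 98114.7179

98114.7179 $/yr


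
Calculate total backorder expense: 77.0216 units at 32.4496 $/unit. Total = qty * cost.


Total = 77.0216 * 32.4496 = 2499.3201

2499.3201 $


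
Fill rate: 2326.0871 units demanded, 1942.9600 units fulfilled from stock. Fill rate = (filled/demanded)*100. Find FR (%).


FR = 1942.9600 / 2326.0871 * 100 = 83.5291

83.5291%


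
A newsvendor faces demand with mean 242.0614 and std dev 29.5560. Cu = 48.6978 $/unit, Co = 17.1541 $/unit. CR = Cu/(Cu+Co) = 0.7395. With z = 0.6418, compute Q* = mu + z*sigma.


CR = Cu/(Cu+Co) = 48.6978/(48.6978+17.1541) = 0.7395
z = 0.6418
Q* = 242.0614 + 0.6418 * 29.5560 = 261.0304

261.0304 units


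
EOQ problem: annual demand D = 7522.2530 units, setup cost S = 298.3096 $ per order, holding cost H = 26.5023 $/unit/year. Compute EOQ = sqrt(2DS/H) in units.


2*D*S = 2 * 7522.2530 * 298.3096 = 4487920.5671
2*D*S/H = 169340.7956
EOQ = sqrt(169340.7956) = 411.5104

411.5104 units


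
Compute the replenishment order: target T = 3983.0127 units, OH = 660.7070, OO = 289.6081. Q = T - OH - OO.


Inventory position = OH + OO = 660.7070 + 289.6081 = 950.3151
Q = 3983.0127 - 950.3151 = 3032.6976

3032.6976 units


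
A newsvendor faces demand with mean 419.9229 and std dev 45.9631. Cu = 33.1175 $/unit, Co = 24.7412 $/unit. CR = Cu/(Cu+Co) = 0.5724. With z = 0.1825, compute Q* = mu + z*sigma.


CR = Cu/(Cu+Co) = 33.1175/(33.1175+24.7412) = 0.5724
z = 0.1825
Q* = 419.9229 + 0.1825 * 45.9631 = 428.3112

428.3112 units


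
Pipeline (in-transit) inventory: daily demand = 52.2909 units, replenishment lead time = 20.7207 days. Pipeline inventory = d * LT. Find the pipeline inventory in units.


Pipeline = 52.2909 * 20.7207 = 1083.5041

1083.5041 units


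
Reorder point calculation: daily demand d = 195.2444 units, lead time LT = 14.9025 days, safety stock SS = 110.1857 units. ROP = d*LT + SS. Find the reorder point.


d*LT = 195.2444 * 14.9025 = 2909.6297
ROP = 2909.6297 + 110.1857 = 3019.8154

3019.8154 units


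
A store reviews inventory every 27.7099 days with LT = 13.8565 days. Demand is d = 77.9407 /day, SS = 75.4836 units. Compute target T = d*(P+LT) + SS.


P + LT = 41.5664
d*(P+LT) = 77.9407 * 41.5664 = 3239.7143
T = 3239.7143 + 75.4836 = 3315.1979

3315.1979 units


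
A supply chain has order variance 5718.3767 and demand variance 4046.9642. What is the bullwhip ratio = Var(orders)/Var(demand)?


BW = 5718.3767 / 4046.9642 = 1.4130

1.4130


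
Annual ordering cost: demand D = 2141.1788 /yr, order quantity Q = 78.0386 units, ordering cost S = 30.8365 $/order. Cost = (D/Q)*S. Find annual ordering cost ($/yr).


Number of orders = D/Q = 27.4374
Cost = 27.4374 * 30.8365 = 846.0744

846.0744 $/yr


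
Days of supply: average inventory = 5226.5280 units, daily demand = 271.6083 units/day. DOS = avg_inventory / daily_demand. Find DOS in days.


DOS = 5226.5280 / 271.6083 = 19.2429

19.2429 days


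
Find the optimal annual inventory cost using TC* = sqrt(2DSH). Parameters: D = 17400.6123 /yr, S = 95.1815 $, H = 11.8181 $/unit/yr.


2*D*S*H = 39146661.5923
TC* = sqrt(39146661.5923) = 6256.7293

6256.7293 $/yr


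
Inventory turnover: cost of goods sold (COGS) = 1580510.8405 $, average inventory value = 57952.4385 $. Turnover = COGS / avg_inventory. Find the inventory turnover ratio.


Turnover = 1580510.8405 / 57952.4385 = 27.2726

27.2726


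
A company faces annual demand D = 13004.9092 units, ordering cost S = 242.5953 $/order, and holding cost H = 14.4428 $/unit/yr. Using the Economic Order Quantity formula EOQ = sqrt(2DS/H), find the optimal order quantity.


2*D*S = 2 * 13004.9092 * 242.5953 = 6309859.6977
2*D*S/H = 436886.1784
EOQ = sqrt(436886.1784) = 660.9737

660.9737 units


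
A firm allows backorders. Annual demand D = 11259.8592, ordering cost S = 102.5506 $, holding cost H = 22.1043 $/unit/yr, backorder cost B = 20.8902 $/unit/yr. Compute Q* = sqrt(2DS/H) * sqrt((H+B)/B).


sqrt(2DS/H) = 323.2304
sqrt((H+B)/B) = 1.4346
Q* = 323.2304 * 1.4346 = 463.7109

463.7109 units


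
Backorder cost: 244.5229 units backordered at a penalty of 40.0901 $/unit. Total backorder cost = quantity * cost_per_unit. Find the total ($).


Total = 244.5229 * 40.0901 = 9802.9475

9802.9475 $


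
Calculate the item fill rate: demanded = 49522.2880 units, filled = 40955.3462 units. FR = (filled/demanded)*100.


FR = 40955.3462 / 49522.2880 * 100 = 82.7008

82.7008%


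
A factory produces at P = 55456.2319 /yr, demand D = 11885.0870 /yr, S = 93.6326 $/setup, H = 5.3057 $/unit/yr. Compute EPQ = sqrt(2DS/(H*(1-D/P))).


1 - D/P = 1 - 0.2143 = 0.7857
H*(1-D/P) = 4.1686
2DS = 2225663.1941
EPQ = sqrt(533910.1032) = 730.6915

730.6915 units


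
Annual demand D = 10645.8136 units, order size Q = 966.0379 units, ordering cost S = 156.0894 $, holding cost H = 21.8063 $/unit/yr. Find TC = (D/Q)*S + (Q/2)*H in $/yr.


Ordering cost = D*S/Q = 1720.1175
Holding cost = Q*H/2 = 10532.8561
TC = 1720.1175 + 10532.8561 = 12252.9736

12252.9736 $/yr


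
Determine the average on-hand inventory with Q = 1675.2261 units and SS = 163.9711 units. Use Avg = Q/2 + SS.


Q/2 = 837.6131
Avg = 837.6131 + 163.9711 = 1001.5842

1001.5842 units


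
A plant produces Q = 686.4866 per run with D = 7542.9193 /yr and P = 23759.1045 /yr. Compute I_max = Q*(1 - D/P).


D/P = 0.3175
1 - D/P = 0.6825
I_max = 686.4866 * 0.6825 = 468.5443

468.5443 units


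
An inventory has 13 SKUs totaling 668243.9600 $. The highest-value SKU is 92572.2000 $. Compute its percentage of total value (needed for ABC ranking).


Top item = 92572.2000
Total = 668243.9600
Percentage = 92572.2000 / 668243.9600 * 100 = 13.8531

13.8531%


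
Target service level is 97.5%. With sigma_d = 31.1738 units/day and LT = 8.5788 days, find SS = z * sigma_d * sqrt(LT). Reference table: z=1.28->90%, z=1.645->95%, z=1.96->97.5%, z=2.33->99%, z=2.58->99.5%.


From the table, SL = 97.5% corresponds to z = 1.96
sqrt(LT) = sqrt(8.5788) = 2.9290
SS = 1.96 * 31.1738 * 2.9290 = 178.9613

178.9613 units


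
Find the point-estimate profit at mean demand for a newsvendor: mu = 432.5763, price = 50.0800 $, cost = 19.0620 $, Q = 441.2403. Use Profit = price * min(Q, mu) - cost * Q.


Sales at mu = min(441.2403, 432.5763) = 432.5763
Revenue = 50.0800 * 432.5763 = 21663.4211
Total cost = 19.0620 * 441.2403 = 8410.9226
Profit = 21663.4211 - 8410.9226 = 13252.4985

13252.4985 $


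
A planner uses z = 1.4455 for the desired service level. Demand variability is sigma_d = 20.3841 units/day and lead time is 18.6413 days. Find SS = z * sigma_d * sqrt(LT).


sqrt(LT) = sqrt(18.6413) = 4.3176
SS = 1.4455 * 20.3841 * 4.3176 = 127.2178

127.2178 units


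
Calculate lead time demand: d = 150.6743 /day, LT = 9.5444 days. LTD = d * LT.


LTD = 150.6743 * 9.5444 = 1438.0958

1438.0958 units


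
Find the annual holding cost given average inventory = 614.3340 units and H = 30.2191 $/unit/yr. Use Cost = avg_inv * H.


Cost = 614.3340 * 30.2191 = 18564.6206

18564.6206 $/yr


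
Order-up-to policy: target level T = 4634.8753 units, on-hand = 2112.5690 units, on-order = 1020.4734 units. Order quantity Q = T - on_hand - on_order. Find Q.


Inventory position = OH + OO = 2112.5690 + 1020.4734 = 3133.0424
Q = 4634.8753 - 3133.0424 = 1501.8329

1501.8329 units


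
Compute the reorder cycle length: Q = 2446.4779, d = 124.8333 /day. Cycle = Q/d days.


Cycle = 2446.4779 / 124.8333 = 19.5980

19.5980 days


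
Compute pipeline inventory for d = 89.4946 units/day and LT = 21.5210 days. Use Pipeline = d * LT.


Pipeline = 89.4946 * 21.5210 = 1926.0133

1926.0133 units


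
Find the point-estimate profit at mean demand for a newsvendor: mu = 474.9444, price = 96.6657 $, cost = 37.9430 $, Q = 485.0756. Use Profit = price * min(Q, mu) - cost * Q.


Sales at mu = min(485.0756, 474.9444) = 474.9444
Revenue = 96.6657 * 474.9444 = 45910.8329
Total cost = 37.9430 * 485.0756 = 18405.2235
Profit = 45910.8329 - 18405.2235 = 27505.6094

27505.6094 $


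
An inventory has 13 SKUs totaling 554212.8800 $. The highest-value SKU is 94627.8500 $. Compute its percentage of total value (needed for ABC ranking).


Top item = 94627.8500
Total = 554212.8800
Percentage = 94627.8500 / 554212.8800 * 100 = 17.0743

17.0743%


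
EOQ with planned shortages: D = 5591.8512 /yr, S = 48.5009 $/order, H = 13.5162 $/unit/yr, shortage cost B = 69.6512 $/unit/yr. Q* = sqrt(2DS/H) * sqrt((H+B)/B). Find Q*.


sqrt(2DS/H) = 200.3274
sqrt((H+B)/B) = 1.0927
Q* = 200.3274 * 1.0927 = 218.9035

218.9035 units


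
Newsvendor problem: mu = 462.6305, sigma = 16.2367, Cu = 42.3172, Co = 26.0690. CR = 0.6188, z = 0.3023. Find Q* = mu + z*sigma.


CR = Cu/(Cu+Co) = 42.3172/(42.3172+26.0690) = 0.6188
z = 0.3023
Q* = 462.6305 + 0.3023 * 16.2367 = 467.5389

467.5389 units


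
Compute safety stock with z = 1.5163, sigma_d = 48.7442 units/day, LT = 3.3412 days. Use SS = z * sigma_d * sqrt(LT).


sqrt(LT) = sqrt(3.3412) = 1.8279
SS = 1.5163 * 48.7442 * 1.8279 = 135.1012

135.1012 units


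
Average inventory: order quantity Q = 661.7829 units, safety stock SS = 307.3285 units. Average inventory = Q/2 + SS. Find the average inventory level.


Q/2 = 330.8915
Avg = 330.8915 + 307.3285 = 638.2200

638.2200 units


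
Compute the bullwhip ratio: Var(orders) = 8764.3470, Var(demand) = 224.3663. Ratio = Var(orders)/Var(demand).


BW = 8764.3470 / 224.3663 = 39.0627

39.0627


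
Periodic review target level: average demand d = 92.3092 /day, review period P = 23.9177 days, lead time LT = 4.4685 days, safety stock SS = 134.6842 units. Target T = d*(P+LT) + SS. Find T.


P + LT = 28.3862
d*(P+LT) = 92.3092 * 28.3862 = 2620.3074
T = 2620.3074 + 134.6842 = 2754.9916

2754.9916 units


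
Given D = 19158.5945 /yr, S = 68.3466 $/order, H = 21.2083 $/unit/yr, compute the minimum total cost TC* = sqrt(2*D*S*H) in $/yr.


2*D*S*H = 55541347.7534
TC* = sqrt(55541347.7534) = 7452.6068

7452.6068 $/yr


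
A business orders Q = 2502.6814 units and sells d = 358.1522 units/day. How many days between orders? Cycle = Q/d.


Cycle = 2502.6814 / 358.1522 = 6.9878

6.9878 days


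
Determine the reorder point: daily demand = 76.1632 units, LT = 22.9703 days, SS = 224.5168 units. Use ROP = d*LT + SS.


d*LT = 76.1632 * 22.9703 = 1749.4916
ROP = 1749.4916 + 224.5168 = 1974.0084

1974.0084 units


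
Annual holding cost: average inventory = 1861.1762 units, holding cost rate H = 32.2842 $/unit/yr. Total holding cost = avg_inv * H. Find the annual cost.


Cost = 1861.1762 * 32.2842 = 60086.5847

60086.5847 $/yr


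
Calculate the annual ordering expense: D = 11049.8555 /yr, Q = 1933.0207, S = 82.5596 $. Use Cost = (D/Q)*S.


Number of orders = D/Q = 5.7164
Cost = 5.7164 * 82.5596 = 471.9410

471.9410 $/yr


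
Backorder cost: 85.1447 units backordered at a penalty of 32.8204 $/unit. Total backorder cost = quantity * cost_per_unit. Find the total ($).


Total = 85.1447 * 32.8204 = 2794.4831

2794.4831 $


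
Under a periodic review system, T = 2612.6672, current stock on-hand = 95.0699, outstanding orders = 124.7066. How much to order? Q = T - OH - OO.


Inventory position = OH + OO = 95.0699 + 124.7066 = 219.7765
Q = 2612.6672 - 219.7765 = 2392.8907

2392.8907 units


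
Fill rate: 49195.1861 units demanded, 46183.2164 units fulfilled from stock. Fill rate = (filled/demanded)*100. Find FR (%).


FR = 46183.2164 / 49195.1861 * 100 = 93.8775

93.8775%


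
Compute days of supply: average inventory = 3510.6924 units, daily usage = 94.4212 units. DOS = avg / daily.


DOS = 3510.6924 / 94.4212 = 37.1812

37.1812 days


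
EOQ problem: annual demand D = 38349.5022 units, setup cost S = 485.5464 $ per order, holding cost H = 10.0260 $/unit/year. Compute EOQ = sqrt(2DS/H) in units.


2*D*S = 2 * 38349.5022 * 485.5464 = 37240925.4700
2*D*S/H = 3714435.0160
EOQ = sqrt(3714435.0160) = 1927.2870

1927.2870 units


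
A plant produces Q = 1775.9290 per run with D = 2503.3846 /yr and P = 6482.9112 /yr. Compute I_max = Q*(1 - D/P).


D/P = 0.3862
1 - D/P = 0.6138
I_max = 1775.9290 * 0.6138 = 1090.1517

1090.1517 units


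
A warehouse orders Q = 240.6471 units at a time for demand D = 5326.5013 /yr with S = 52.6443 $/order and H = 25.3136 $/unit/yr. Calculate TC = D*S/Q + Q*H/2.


Ordering cost = D*S/Q = 1165.2330
Holding cost = Q*H/2 = 3045.8222
TC = 1165.2330 + 3045.8222 = 4211.0552

4211.0552 $/yr


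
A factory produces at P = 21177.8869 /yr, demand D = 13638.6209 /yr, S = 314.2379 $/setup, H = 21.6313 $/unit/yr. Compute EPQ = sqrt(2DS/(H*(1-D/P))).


1 - D/P = 1 - 0.6440 = 0.3560
H*(1-D/P) = 7.7007
2DS = 8571543.1810
EPQ = sqrt(1113089.1646) = 1055.0304

1055.0304 units


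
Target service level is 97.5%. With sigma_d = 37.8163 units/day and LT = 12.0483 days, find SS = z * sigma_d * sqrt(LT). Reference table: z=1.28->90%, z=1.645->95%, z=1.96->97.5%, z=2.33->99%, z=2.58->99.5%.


From the table, SL = 97.5% corresponds to z = 1.96
sqrt(LT) = sqrt(12.0483) = 3.4711
SS = 1.96 * 37.8163 * 3.4711 = 257.2752

257.2752 units


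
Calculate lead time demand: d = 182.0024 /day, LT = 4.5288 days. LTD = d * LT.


LTD = 182.0024 * 4.5288 = 824.2525

824.2525 units


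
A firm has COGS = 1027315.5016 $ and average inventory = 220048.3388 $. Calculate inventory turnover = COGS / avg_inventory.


Turnover = 1027315.5016 / 220048.3388 = 4.6686

4.6686


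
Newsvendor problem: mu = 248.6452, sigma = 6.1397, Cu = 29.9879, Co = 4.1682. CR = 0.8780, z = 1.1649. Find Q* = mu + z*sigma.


CR = Cu/(Cu+Co) = 29.9879/(29.9879+4.1682) = 0.8780
z = 1.1649
Q* = 248.6452 + 1.1649 * 6.1397 = 255.7973

255.7973 units


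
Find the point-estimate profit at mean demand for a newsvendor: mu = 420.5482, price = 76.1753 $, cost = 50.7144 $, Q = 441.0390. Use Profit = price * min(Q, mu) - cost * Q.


Sales at mu = min(441.0390, 420.5482) = 420.5482
Revenue = 76.1753 * 420.5482 = 32035.3853
Total cost = 50.7144 * 441.0390 = 22367.0283
Profit = 32035.3853 - 22367.0283 = 9668.3570

9668.3570 $


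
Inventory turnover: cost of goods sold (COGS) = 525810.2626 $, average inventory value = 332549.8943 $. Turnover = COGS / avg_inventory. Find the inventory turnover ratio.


Turnover = 525810.2626 / 332549.8943 = 1.5811

1.5811


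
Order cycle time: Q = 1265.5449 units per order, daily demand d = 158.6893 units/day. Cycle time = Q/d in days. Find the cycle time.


Cycle = 1265.5449 / 158.6893 = 7.9750

7.9750 days


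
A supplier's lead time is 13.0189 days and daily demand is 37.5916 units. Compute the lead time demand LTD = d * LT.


LTD = 37.5916 * 13.0189 = 489.4013

489.4013 units


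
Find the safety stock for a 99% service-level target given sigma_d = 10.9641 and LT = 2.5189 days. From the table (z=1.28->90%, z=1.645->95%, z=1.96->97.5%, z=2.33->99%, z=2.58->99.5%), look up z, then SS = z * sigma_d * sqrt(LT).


From the table, SL = 99% corresponds to z = 2.33
sqrt(LT) = sqrt(2.5189) = 1.5871
SS = 2.33 * 10.9641 * 1.5871 = 40.5447

40.5447 units


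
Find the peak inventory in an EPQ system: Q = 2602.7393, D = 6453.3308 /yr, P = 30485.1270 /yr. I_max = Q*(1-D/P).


D/P = 0.2117
1 - D/P = 0.7883
I_max = 2602.7393 * 0.7883 = 2051.7710

2051.7710 units


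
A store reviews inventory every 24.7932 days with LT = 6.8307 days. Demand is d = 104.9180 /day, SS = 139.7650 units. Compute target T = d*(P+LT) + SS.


P + LT = 31.6239
d*(P+LT) = 104.9180 * 31.6239 = 3317.9163
T = 3317.9163 + 139.7650 = 3457.6813

3457.6813 units


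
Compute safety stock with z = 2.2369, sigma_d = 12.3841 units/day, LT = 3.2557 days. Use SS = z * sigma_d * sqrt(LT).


sqrt(LT) = sqrt(3.2557) = 1.8044
SS = 2.2369 * 12.3841 * 1.8044 = 49.9843

49.9843 units


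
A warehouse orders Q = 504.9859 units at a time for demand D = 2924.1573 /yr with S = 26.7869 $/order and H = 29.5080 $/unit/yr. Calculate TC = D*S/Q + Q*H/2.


Ordering cost = D*S/Q = 155.1115
Holding cost = Q*H/2 = 7450.5620
TC = 155.1115 + 7450.5620 = 7605.6734

7605.6734 $/yr


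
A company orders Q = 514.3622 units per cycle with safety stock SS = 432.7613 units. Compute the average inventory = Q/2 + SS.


Q/2 = 257.1811
Avg = 257.1811 + 432.7613 = 689.9424

689.9424 units


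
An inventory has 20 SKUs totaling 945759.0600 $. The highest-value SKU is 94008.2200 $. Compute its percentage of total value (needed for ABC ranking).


Top item = 94008.2200
Total = 945759.0600
Percentage = 94008.2200 / 945759.0600 * 100 = 9.9400

9.9400%


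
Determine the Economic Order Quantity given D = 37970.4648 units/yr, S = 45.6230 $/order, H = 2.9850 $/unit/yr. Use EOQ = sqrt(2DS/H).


2*D*S = 2 * 37970.4648 * 45.6230 = 3464653.0311
2*D*S/H = 1160687.7826
EOQ = sqrt(1160687.7826) = 1077.3522

1077.3522 units


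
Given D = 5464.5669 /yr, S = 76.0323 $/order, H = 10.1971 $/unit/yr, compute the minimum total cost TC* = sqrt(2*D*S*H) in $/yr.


2*D*S*H = 8473455.4294
TC* = sqrt(8473455.4294) = 2910.9200

2910.9200 $/yr


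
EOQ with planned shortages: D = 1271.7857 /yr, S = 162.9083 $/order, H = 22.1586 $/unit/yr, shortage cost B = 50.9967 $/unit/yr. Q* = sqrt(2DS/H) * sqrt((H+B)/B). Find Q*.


sqrt(2DS/H) = 136.7485
sqrt((H+B)/B) = 1.1977
Q* = 136.7485 * 1.1977 = 163.7851

163.7851 units


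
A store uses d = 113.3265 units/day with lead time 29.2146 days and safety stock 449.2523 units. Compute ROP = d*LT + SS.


d*LT = 113.3265 * 29.2146 = 3310.7884
ROP = 3310.7884 + 449.2523 = 3760.0407

3760.0407 units


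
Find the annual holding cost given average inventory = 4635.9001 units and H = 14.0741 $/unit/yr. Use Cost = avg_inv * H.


Cost = 4635.9001 * 14.0741 = 65246.1216

65246.1216 $/yr


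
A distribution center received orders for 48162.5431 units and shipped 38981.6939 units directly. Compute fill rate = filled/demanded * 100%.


FR = 38981.6939 / 48162.5431 * 100 = 80.9378

80.9378%


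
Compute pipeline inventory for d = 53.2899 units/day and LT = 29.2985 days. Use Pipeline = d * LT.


Pipeline = 53.2899 * 29.2985 = 1561.3141

1561.3141 units


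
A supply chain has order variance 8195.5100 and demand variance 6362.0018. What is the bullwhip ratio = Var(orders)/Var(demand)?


BW = 8195.5100 / 6362.0018 = 1.2882

1.2882


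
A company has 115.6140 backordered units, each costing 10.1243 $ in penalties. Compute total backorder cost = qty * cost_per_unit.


Total = 115.6140 * 10.1243 = 1170.5108

1170.5108 $


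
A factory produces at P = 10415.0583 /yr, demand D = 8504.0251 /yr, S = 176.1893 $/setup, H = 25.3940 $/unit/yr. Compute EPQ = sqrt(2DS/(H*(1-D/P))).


1 - D/P = 1 - 0.8165 = 0.1835
H*(1-D/P) = 4.6595
2DS = 2996636.4591
EPQ = sqrt(643126.5180) = 801.9517

801.9517 units


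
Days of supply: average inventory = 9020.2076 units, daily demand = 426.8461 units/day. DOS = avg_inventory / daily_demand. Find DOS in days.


DOS = 9020.2076 / 426.8461 = 21.1322

21.1322 days


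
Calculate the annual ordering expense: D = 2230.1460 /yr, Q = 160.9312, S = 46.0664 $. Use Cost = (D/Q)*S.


Number of orders = D/Q = 13.8578
Cost = 13.8578 * 46.0664 = 638.3771

638.3771 $/yr


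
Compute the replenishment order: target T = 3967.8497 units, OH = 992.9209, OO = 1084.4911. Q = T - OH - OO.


Inventory position = OH + OO = 992.9209 + 1084.4911 = 2077.4120
Q = 3967.8497 - 2077.4120 = 1890.4377

1890.4377 units


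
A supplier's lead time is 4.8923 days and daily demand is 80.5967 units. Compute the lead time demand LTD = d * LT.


LTD = 80.5967 * 4.8923 = 394.3032

394.3032 units


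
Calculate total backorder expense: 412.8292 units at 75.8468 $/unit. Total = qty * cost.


Total = 412.8292 * 75.8468 = 31311.7738

31311.7738 $


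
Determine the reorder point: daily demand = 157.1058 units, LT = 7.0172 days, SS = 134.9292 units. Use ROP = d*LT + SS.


d*LT = 157.1058 * 7.0172 = 1102.4428
ROP = 1102.4428 + 134.9292 = 1237.3720

1237.3720 units


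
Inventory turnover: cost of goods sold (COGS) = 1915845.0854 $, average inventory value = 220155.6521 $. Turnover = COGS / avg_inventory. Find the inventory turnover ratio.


Turnover = 1915845.0854 / 220155.6521 = 8.7022

8.7022


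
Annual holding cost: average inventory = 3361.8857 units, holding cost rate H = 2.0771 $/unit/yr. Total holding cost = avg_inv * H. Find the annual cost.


Cost = 3361.8857 * 2.0771 = 6982.9728

6982.9728 $/yr


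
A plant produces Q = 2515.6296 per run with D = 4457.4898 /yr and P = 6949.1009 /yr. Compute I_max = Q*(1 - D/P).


D/P = 0.6414
1 - D/P = 0.3586
I_max = 2515.6296 * 0.3586 = 901.9830

901.9830 units


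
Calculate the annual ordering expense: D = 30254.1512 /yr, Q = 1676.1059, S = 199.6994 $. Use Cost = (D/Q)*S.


Number of orders = D/Q = 18.0503
Cost = 18.0503 * 199.6994 = 3604.6266

3604.6266 $/yr


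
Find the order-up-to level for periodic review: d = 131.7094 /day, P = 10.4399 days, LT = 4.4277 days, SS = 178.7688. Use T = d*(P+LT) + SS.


P + LT = 14.8676
d*(P+LT) = 131.7094 * 14.8676 = 1958.2027
T = 1958.2027 + 178.7688 = 2136.9715

2136.9715 units


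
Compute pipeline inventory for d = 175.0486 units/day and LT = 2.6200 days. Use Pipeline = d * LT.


Pipeline = 175.0486 * 2.6200 = 458.6273

458.6273 units


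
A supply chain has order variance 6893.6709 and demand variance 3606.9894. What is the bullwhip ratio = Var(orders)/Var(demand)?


BW = 6893.6709 / 3606.9894 = 1.9112

1.9112


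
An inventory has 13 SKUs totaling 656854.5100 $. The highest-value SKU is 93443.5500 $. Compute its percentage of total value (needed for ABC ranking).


Top item = 93443.5500
Total = 656854.5100
Percentage = 93443.5500 / 656854.5100 * 100 = 14.2259

14.2259%


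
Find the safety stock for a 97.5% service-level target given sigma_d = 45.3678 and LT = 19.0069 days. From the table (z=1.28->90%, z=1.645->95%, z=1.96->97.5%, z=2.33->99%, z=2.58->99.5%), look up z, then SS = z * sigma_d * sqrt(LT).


From the table, SL = 97.5% corresponds to z = 1.96
sqrt(LT) = sqrt(19.0069) = 4.3597
SS = 1.96 * 45.3678 * 4.3597 = 387.6675

387.6675 units


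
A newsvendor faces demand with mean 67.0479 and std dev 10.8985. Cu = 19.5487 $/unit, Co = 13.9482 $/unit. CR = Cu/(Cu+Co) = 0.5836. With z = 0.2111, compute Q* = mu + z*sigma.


CR = Cu/(Cu+Co) = 19.5487/(19.5487+13.9482) = 0.5836
z = 0.2111
Q* = 67.0479 + 0.2111 * 10.8985 = 69.3486

69.3486 units


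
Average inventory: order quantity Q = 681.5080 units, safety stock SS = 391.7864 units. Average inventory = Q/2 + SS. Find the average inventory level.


Q/2 = 340.7540
Avg = 340.7540 + 391.7864 = 732.5404

732.5404 units


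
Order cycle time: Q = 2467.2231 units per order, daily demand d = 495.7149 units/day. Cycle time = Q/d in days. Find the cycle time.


Cycle = 2467.2231 / 495.7149 = 4.9771

4.9771 days


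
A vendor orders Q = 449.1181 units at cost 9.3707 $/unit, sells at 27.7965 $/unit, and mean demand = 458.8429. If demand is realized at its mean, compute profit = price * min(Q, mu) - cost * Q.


Sales at mu = min(449.1181, 458.8429) = 449.1181
Revenue = 27.7965 * 449.1181 = 12483.9113
Total cost = 9.3707 * 449.1181 = 4208.5510
Profit = 12483.9113 - 4208.5510 = 8275.3603

8275.3603 $


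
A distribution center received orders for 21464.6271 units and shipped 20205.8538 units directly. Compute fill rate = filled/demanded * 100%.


FR = 20205.8538 / 21464.6271 * 100 = 94.1356

94.1356%


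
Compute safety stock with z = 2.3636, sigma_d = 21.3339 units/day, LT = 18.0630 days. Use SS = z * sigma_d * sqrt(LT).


sqrt(LT) = sqrt(18.0630) = 4.2501
SS = 2.3636 * 21.3339 * 4.2501 = 214.3084

214.3084 units


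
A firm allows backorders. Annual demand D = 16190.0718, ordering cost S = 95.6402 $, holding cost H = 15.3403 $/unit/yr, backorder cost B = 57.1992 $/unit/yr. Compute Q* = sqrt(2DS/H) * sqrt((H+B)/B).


sqrt(2DS/H) = 449.3065
sqrt((H+B)/B) = 1.1261
Q* = 449.3065 * 1.1261 = 505.9819

505.9819 units


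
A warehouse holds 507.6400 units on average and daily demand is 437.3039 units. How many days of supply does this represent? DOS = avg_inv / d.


DOS = 507.6400 / 437.3039 = 1.1608

1.1608 days


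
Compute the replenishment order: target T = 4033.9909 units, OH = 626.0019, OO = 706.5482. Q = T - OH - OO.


Inventory position = OH + OO = 626.0019 + 706.5482 = 1332.5501
Q = 4033.9909 - 1332.5501 = 2701.4408

2701.4408 units


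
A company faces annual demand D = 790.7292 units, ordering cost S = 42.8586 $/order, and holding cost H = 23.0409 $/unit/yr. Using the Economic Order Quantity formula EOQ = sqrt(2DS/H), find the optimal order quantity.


2*D*S = 2 * 790.7292 * 42.8586 = 67779.0930
2*D*S/H = 2941.6860
EOQ = sqrt(2941.6860) = 54.2373

54.2373 units


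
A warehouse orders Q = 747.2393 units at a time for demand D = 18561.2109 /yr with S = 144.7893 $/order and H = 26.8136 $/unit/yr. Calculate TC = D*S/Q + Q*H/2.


Ordering cost = D*S/Q = 3596.5249
Holding cost = Q*H/2 = 10018.0878
TC = 3596.5249 + 10018.0878 = 13614.6127

13614.6127 $/yr


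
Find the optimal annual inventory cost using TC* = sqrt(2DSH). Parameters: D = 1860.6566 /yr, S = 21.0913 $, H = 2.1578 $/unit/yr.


2*D*S*H = 169359.9674
TC* = sqrt(169359.9674) = 411.5337

411.5337 $/yr


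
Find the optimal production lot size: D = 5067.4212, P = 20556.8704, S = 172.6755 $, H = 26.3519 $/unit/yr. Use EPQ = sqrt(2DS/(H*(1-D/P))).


1 - D/P = 1 - 0.2465 = 0.7535
H*(1-D/P) = 19.8560
2DS = 1750038.9788
EPQ = sqrt(88136.7052) = 296.8783

296.8783 units


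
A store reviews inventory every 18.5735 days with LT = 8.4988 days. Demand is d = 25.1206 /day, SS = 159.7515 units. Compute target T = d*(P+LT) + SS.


P + LT = 27.0723
d*(P+LT) = 25.1206 * 27.0723 = 680.0724
T = 680.0724 + 159.7515 = 839.8239

839.8239 units


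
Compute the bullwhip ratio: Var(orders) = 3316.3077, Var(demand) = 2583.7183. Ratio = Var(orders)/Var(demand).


BW = 3316.3077 / 2583.7183 = 1.2835

1.2835


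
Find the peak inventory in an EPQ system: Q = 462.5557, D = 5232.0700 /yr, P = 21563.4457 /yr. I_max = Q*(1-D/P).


D/P = 0.2426
1 - D/P = 0.7574
I_max = 462.5557 * 0.7574 = 350.3230

350.3230 units


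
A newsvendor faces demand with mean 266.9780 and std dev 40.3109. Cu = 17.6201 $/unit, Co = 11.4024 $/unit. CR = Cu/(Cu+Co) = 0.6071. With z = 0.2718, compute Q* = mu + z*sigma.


CR = Cu/(Cu+Co) = 17.6201/(17.6201+11.4024) = 0.6071
z = 0.2718
Q* = 266.9780 + 0.2718 * 40.3109 = 277.9345

277.9345 units


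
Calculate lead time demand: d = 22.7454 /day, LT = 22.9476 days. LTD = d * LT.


LTD = 22.7454 * 22.9476 = 521.9523

521.9523 units


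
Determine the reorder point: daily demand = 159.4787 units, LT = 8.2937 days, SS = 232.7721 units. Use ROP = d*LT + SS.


d*LT = 159.4787 * 8.2937 = 1322.6685
ROP = 1322.6685 + 232.7721 = 1555.4406

1555.4406 units


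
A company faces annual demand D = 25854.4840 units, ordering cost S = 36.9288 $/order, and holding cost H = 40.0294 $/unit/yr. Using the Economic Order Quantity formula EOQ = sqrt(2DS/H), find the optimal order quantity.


2*D*S = 2 * 25854.4840 * 36.9288 = 1909550.1375
2*D*S/H = 47703.6912
EOQ = sqrt(47703.6912) = 218.4117

218.4117 units


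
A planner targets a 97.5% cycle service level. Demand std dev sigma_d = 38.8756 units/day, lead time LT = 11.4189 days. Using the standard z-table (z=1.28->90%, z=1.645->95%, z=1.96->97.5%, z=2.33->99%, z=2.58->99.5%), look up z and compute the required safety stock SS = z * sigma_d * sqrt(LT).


From the table, SL = 97.5% corresponds to z = 1.96
sqrt(LT) = sqrt(11.4189) = 3.3792
SS = 1.96 * 38.8756 * 3.3792 = 257.4811

257.4811 units


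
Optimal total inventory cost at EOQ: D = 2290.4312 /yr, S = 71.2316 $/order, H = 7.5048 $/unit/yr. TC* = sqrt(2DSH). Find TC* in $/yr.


2*D*S*H = 2448832.4363
TC* = sqrt(2448832.4363) = 1564.8746

1564.8746 $/yr


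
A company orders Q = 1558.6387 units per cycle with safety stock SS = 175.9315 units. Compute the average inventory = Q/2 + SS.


Q/2 = 779.3193
Avg = 779.3193 + 175.9315 = 955.2509

955.2509 units


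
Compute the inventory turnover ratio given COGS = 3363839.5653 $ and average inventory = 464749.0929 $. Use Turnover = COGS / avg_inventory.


Turnover = 3363839.5653 / 464749.0929 = 7.2380

7.2380


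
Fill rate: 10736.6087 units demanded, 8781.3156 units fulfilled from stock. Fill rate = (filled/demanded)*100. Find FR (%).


FR = 8781.3156 / 10736.6087 * 100 = 81.7885

81.7885%


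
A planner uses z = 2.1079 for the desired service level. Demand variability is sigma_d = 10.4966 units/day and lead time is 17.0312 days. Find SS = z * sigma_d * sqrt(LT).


sqrt(LT) = sqrt(17.0312) = 4.1269
SS = 2.1079 * 10.4966 * 4.1269 = 91.3106

91.3106 units


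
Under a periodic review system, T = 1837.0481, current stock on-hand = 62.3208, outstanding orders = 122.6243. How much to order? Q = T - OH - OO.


Inventory position = OH + OO = 62.3208 + 122.6243 = 184.9451
Q = 1837.0481 - 184.9451 = 1652.1030

1652.1030 units


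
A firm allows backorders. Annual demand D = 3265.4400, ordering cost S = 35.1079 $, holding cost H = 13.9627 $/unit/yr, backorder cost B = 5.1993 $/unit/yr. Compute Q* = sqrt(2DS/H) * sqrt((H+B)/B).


sqrt(2DS/H) = 128.1456
sqrt((H+B)/B) = 1.9198
Q* = 128.1456 * 1.9198 = 246.0093

246.0093 units


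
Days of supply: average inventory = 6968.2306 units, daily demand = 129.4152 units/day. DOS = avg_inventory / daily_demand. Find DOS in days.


DOS = 6968.2306 / 129.4152 = 53.8440

53.8440 days


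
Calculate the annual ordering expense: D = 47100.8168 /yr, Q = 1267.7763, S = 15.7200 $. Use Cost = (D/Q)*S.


Number of orders = D/Q = 37.1523
Cost = 37.1523 * 15.7200 = 584.0343

584.0343 $/yr


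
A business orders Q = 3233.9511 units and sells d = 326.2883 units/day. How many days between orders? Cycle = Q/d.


Cycle = 3233.9511 / 326.2883 = 9.9113

9.9113 days


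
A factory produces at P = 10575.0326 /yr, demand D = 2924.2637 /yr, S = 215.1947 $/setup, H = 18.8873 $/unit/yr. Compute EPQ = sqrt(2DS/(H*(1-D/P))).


1 - D/P = 1 - 0.2765 = 0.7235
H*(1-D/P) = 13.6645
2DS = 1258572.0993
EPQ = sqrt(92105.3490) = 303.4886

303.4886 units


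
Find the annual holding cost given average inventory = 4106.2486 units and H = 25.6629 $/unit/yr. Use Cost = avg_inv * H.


Cost = 4106.2486 * 25.6629 = 105378.2472

105378.2472 $/yr


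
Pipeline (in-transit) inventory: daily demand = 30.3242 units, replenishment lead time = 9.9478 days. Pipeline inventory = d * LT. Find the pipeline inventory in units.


Pipeline = 30.3242 * 9.9478 = 301.6591

301.6591 units


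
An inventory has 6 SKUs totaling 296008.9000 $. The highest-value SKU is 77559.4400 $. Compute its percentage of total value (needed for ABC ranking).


Top item = 77559.4400
Total = 296008.9000
Percentage = 77559.4400 / 296008.9000 * 100 = 26.2017

26.2017%


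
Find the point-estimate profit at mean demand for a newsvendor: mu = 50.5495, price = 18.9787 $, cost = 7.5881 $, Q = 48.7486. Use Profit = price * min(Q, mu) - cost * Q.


Sales at mu = min(48.7486, 50.5495) = 48.7486
Revenue = 18.9787 * 48.7486 = 925.1851
Total cost = 7.5881 * 48.7486 = 369.9093
Profit = 925.1851 - 369.9093 = 555.2758

555.2758 $


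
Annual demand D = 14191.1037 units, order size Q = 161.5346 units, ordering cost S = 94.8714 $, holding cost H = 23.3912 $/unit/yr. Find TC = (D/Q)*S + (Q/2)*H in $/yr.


Ordering cost = D*S/Q = 8334.6223
Holding cost = Q*H/2 = 1889.2441
TC = 8334.6223 + 1889.2441 = 10223.8663

10223.8663 $/yr


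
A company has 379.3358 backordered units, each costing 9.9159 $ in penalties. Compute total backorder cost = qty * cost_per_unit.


Total = 379.3358 * 9.9159 = 3761.4559

3761.4559 $


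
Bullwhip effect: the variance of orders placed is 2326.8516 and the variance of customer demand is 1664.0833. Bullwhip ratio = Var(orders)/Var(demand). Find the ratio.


BW = 2326.8516 / 1664.0833 = 1.3983

1.3983


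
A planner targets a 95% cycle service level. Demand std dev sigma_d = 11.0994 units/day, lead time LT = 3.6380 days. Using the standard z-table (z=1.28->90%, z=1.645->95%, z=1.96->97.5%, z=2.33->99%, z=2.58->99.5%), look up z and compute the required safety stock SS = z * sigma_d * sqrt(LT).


From the table, SL = 95% corresponds to z = 1.645
sqrt(LT) = sqrt(3.6380) = 1.9074
SS = 1.645 * 11.0994 * 1.9074 = 34.8255

34.8255 units


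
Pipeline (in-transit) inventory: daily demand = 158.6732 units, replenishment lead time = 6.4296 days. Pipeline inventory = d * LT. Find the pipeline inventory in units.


Pipeline = 158.6732 * 6.4296 = 1020.2052

1020.2052 units


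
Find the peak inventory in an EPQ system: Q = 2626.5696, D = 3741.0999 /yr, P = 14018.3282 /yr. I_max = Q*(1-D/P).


D/P = 0.2669
1 - D/P = 0.7331
I_max = 2626.5696 * 0.7331 = 1925.6116

1925.6116 units


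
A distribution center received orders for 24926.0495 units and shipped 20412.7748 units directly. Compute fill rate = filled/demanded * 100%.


FR = 20412.7748 / 24926.0495 * 100 = 81.8933

81.8933%


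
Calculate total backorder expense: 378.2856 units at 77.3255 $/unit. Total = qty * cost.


Total = 378.2856 * 77.3255 = 29251.1232

29251.1232 $


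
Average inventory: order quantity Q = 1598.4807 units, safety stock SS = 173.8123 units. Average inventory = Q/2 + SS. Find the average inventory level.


Q/2 = 799.2404
Avg = 799.2404 + 173.8123 = 973.0527

973.0527 units


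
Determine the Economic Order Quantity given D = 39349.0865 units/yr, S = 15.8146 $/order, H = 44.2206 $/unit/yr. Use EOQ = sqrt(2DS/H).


2*D*S = 2 * 39349.0865 * 15.8146 = 1244580.1267
2*D*S/H = 28144.8042
EOQ = sqrt(28144.8042) = 167.7641

167.7641 units


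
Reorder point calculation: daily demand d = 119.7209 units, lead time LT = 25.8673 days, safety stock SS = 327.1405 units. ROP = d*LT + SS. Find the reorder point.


d*LT = 119.7209 * 25.8673 = 3096.8564
ROP = 3096.8564 + 327.1405 = 3423.9969

3423.9969 units


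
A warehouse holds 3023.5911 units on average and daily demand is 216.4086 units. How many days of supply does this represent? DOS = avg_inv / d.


DOS = 3023.5911 / 216.4086 = 13.9717

13.9717 days


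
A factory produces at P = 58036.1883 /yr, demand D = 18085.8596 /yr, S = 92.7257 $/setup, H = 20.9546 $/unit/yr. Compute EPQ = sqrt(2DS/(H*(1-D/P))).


1 - D/P = 1 - 0.3116 = 0.6884
H*(1-D/P) = 14.4245
2DS = 3354047.9830
EPQ = sqrt(232524.3401) = 482.2078

482.2078 units


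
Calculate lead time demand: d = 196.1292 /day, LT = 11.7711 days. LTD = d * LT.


LTD = 196.1292 * 11.7711 = 2308.6564

2308.6564 units


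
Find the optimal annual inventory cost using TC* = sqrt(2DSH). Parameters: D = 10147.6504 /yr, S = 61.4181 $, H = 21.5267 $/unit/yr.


2*D*S*H = 26833006.0207
TC* = sqrt(26833006.0207) = 5180.0585

5180.0585 $/yr


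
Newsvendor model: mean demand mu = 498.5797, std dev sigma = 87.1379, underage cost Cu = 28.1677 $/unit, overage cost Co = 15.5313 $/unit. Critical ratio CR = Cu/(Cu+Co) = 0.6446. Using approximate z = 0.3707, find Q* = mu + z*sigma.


CR = Cu/(Cu+Co) = 28.1677/(28.1677+15.5313) = 0.6446
z = 0.3707
Q* = 498.5797 + 0.3707 * 87.1379 = 530.8817

530.8817 units


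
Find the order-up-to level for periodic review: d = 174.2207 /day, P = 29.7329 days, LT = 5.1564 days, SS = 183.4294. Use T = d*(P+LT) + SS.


P + LT = 34.8893
d*(P+LT) = 174.2207 * 34.8893 = 6078.4383
T = 6078.4383 + 183.4294 = 6261.8677

6261.8677 units


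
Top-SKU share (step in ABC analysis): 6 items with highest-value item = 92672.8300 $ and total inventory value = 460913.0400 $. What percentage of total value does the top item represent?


Top item = 92672.8300
Total = 460913.0400
Percentage = 92672.8300 / 460913.0400 * 100 = 20.1064

20.1064%


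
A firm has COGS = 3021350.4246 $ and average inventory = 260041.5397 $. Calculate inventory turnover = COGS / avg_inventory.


Turnover = 3021350.4246 / 260041.5397 = 11.6187

11.6187


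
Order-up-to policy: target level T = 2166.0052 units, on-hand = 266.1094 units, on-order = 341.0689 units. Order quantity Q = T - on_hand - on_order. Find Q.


Inventory position = OH + OO = 266.1094 + 341.0689 = 607.1783
Q = 2166.0052 - 607.1783 = 1558.8269

1558.8269 units


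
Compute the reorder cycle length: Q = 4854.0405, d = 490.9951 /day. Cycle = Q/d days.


Cycle = 4854.0405 / 490.9951 = 9.8861

9.8861 days


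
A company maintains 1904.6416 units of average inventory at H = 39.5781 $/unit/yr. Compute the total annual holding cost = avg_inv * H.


Cost = 1904.6416 * 39.5781 = 75382.0957

75382.0957 $/yr


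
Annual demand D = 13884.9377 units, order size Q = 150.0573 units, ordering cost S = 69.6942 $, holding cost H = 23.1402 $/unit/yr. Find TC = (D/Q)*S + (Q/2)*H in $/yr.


Ordering cost = D*S/Q = 6448.8674
Holding cost = Q*H/2 = 1736.1780
TC = 6448.8674 + 1736.1780 = 8185.0453

8185.0453 $/yr
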